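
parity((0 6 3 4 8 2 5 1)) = odd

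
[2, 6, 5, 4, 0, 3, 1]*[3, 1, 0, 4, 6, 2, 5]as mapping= [0→0, 1→5, 2→2, 3→6, 4→3, 5→4, 6→1]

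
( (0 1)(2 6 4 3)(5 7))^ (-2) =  (2 4)(3 6)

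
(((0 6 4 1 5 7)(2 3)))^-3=(0 1)(2 3)(4 7)(5 6)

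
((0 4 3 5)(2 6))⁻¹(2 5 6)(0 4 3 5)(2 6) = (0 2 6)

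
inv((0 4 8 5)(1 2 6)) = (0 5 8 4)(1 6 2)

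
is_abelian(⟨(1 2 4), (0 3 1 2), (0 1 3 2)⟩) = no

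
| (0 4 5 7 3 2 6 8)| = 8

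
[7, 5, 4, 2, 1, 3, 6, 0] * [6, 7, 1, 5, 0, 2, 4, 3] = [3, 2, 0, 1, 7, 5, 4, 6]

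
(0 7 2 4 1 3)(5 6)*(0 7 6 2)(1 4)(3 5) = (0 6 3 7)(1 5 2)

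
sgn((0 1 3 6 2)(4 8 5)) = 1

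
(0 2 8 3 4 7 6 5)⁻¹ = (0 5 6 7 4 3 8 2)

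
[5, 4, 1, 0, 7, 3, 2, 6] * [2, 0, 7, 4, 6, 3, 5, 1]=[3, 6, 0, 2, 1, 4, 7, 5]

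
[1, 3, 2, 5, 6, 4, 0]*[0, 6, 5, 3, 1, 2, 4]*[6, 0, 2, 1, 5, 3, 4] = [4, 1, 3, 2, 5, 0, 6]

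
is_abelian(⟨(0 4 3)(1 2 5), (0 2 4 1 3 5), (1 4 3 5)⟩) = no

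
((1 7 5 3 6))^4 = (1 6 3 5 7)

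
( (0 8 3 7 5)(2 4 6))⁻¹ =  (0 5 7 3 8)(2 6 4)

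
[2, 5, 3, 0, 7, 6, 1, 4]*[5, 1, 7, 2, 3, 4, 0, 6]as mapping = [0→7, 1→4, 2→2, 3→5, 4→6, 5→0, 6→1, 7→3]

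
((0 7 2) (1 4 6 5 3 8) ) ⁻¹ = (0 2 7) (1 8 3 5 6 4) 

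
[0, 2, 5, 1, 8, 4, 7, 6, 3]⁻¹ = [0, 3, 1, 8, 5, 2, 7, 6, 4]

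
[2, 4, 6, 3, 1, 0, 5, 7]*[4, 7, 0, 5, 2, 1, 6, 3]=[0, 2, 6, 5, 7, 4, 1, 3]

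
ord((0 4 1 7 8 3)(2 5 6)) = 6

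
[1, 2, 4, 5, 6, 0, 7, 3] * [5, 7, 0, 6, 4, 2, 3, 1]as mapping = [0→7, 1→0, 2→4, 3→2, 4→3, 5→5, 6→1, 7→6]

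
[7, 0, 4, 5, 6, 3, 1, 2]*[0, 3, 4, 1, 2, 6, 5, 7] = [7, 0, 2, 6, 5, 1, 3, 4]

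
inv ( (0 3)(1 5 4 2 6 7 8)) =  (0 3)(1 8 7 6 2 4 5)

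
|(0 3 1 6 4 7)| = 6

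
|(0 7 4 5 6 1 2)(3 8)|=14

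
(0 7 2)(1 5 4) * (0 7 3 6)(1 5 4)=(0 3 6)(1 4 5)(2 7)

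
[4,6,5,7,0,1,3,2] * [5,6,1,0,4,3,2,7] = [4,2,3,7,5,6,0,1]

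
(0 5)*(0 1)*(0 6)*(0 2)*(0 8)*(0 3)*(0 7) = (0 5 1 6 2 8 3 7)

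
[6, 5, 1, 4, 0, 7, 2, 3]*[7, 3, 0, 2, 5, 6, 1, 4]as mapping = [0→1, 1→6, 2→3, 3→5, 4→7, 5→4, 6→0, 7→2]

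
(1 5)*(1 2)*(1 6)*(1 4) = (1 5 2 6 4)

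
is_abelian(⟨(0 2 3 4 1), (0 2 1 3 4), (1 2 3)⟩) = no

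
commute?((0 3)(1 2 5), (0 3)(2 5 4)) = no:(0 3)(1 2 5) * (0 3)(2 5 4) = (1 5)(2 4), (0 3)(2 5 4) * (0 3)(1 2 5) = (1 2)(4 5)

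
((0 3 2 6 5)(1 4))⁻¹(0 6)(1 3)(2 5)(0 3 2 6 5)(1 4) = (0 6)(2 4)(3 5)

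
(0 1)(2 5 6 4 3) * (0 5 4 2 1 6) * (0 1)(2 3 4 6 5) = (0 5 1 2 6 3)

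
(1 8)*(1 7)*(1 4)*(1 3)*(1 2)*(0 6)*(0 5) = (0 6 5)(1 8 7 4 3 2)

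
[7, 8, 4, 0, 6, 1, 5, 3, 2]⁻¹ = [3, 5, 8, 7, 2, 6, 4, 0, 1]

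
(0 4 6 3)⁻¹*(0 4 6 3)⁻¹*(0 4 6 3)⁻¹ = (0 4 6 3)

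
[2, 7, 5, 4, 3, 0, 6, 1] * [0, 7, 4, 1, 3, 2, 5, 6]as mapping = [0→4, 1→6, 2→2, 3→3, 4→1, 5→0, 6→5, 7→7]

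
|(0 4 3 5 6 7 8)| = 7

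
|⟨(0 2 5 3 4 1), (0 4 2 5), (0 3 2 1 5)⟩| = 720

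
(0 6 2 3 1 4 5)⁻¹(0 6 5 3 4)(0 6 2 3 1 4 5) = (0 1 5 6 2)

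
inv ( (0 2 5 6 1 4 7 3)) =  (0 3 7 4 1 6 5 2)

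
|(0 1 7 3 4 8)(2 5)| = 6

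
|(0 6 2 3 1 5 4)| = 7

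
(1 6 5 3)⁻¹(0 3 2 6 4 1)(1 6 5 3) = (0 1 2 5 4 6)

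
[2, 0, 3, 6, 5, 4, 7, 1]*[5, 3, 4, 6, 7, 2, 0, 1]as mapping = [0→4, 1→5, 2→6, 3→0, 4→2, 5→7, 6→1, 7→3]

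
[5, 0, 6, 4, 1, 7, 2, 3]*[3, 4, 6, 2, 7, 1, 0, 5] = [1, 3, 0, 7, 4, 5, 6, 2]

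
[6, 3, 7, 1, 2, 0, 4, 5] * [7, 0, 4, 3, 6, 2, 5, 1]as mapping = [0→5, 1→3, 2→1, 3→0, 4→4, 5→7, 6→6, 7→2]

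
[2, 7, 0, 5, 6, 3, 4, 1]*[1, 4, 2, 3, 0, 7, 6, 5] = [2, 5, 1, 7, 6, 3, 0, 4]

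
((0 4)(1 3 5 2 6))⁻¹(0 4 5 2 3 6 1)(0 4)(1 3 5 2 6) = (0 2 6 5 1 3 4)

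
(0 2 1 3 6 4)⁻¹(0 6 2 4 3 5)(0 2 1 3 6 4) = (0 6 5 2 4 1)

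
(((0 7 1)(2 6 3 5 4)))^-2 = (0 7 1)(2 5 6 4 3)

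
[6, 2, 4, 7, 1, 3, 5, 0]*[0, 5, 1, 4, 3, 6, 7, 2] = [7, 1, 3, 2, 5, 4, 6, 0]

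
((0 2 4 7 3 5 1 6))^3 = (0 7 1 2 3 6 4 5)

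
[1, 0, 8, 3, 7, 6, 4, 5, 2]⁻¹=[1, 0, 8, 3, 6, 7, 5, 4, 2]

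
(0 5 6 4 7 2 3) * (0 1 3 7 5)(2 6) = (1 3)(2 7 6 4 5)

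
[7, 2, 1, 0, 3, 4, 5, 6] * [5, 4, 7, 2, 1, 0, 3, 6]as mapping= [0→6, 1→7, 2→4, 3→5, 4→2, 5→1, 6→0, 7→3]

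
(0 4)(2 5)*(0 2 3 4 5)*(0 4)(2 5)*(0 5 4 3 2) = (2 3 5)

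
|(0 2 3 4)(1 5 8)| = 12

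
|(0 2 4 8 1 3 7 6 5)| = 9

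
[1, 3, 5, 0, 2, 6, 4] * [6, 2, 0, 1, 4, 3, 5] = [2, 1, 3, 6, 0, 5, 4]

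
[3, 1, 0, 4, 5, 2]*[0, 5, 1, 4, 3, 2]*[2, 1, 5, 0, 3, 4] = [3, 4, 2, 0, 5, 1]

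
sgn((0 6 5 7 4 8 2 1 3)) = 1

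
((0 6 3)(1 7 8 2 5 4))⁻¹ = (0 3 6)(1 4 5 2 8 7)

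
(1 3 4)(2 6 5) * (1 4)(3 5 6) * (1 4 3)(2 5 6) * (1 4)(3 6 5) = (1 5 3)(2 4 6)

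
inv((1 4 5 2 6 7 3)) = (1 3 7 6 2 5 4)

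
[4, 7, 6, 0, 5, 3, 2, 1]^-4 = [0, 1, 2, 3, 4, 5, 6, 7]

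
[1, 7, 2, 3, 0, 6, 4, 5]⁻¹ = [4, 0, 2, 3, 6, 7, 5, 1]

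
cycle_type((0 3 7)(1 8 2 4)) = 3.4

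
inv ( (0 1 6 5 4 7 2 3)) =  (0 3 2 7 4 5 6 1)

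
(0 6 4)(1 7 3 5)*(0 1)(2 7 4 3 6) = (0 2 7 6 3 5)(1 4)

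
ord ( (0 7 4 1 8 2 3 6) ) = 8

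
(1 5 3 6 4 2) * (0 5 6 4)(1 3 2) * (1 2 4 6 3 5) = (0 1 3 6)(2 5 4)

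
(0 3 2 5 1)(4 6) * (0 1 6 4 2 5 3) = (2 3 5 6)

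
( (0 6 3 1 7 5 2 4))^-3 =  (0 5 3 4 7 6 2 1)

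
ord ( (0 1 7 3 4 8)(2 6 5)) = 6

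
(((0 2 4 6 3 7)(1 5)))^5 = (0 7 3 6 4 2)(1 5)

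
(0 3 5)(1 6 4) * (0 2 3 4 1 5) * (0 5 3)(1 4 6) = (0 6 4 3 5 2)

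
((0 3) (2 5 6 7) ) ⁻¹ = (0 3) (2 7 6 5) 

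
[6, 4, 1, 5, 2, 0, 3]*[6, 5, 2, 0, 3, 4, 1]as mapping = [0→1, 1→3, 2→5, 3→4, 4→2, 5→6, 6→0]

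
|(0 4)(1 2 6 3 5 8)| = 6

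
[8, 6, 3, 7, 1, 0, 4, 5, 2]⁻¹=[5, 4, 8, 2, 6, 7, 1, 3, 0]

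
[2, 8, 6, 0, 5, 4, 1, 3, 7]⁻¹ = [3, 6, 0, 7, 5, 4, 2, 8, 1]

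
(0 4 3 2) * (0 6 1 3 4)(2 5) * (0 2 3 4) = (0 2 6 1 4)(3 5)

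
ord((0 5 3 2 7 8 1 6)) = 8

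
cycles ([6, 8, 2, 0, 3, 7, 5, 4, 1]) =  (0 6 5 7 4 3)(1 8)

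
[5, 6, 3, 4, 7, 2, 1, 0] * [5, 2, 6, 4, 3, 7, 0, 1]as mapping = [0→7, 1→0, 2→4, 3→3, 4→1, 5→6, 6→2, 7→5]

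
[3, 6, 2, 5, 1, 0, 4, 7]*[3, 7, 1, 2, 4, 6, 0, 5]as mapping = [0→2, 1→0, 2→1, 3→6, 4→7, 5→3, 6→4, 7→5]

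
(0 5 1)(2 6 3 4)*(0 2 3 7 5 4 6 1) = (0 4 3 6 7 5)(1 2)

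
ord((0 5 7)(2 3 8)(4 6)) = 6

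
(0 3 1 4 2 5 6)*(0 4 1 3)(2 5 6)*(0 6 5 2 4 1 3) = (0 6 1 3)(2 5 4)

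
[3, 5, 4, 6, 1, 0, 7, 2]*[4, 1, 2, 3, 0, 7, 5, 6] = [3, 7, 0, 5, 1, 4, 6, 2]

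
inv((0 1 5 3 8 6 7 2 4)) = (0 4 2 7 6 8 3 5 1)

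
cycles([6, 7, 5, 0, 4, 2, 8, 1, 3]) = (0 6 8 3)(1 7)(2 5)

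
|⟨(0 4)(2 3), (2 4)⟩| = 8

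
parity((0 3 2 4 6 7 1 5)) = odd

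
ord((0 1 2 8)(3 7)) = 4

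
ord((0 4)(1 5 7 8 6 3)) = 6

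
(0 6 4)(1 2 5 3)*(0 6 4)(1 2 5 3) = (0 4 6)(1 5)(2 3)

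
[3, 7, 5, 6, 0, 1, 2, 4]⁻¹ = [4, 5, 6, 0, 7, 2, 3, 1]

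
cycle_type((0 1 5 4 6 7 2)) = 7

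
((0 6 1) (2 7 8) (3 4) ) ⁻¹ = (0 1 6) (2 8 7) (3 4) 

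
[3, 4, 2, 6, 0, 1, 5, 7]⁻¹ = [4, 5, 2, 0, 1, 6, 3, 7]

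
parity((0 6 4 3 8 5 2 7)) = odd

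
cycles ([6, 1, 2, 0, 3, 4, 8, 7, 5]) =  (0 6 8 5 4 3)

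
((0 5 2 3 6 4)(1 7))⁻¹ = (0 4 6 3 2 5)(1 7)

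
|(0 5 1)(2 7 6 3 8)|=15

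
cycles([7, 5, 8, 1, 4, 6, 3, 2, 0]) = (0 7 2 8)(1 5 6 3)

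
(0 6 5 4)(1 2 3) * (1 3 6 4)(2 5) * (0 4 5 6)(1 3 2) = (0 5 3 2)(1 6)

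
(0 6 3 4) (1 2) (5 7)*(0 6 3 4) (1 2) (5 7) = (0 3) (4 6) 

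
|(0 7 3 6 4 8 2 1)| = 8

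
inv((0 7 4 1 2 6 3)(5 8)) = (0 3 6 2 1 4 7)(5 8)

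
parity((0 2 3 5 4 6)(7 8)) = even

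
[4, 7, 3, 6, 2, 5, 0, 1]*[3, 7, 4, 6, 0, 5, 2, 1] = [0, 1, 6, 2, 4, 5, 3, 7]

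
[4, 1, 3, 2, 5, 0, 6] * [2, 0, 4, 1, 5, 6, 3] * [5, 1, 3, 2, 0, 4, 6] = [4, 5, 1, 0, 6, 3, 2]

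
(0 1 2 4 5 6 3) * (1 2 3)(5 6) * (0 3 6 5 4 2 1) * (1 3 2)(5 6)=(0 3 2 1 5 4 6)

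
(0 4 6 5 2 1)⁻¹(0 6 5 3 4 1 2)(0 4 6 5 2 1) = (0 1 4 5 2 3 6)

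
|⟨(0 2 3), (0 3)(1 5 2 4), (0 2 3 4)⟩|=720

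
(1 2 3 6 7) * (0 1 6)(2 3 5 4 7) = (0 1 3)(2 5 4 7 6)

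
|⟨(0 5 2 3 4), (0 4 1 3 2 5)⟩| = 720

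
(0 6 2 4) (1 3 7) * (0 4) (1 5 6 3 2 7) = (0 3 1 2) (5 6 7) 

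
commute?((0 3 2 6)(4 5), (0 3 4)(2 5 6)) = no:(0 3 2 6)(4 5)*(0 3 4)(2 5 6) = (0 4 6 3 5), (0 3 4)(2 5 6)*(0 3 2 6)(4 5) = (0 2 4 3 5)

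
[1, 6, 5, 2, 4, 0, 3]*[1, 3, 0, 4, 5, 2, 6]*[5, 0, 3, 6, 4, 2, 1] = [6, 1, 3, 5, 2, 0, 4]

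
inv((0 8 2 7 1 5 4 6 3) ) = (0 3 6 4 5 1 7 2 8) 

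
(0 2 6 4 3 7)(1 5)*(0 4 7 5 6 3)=(0 2 3 5 1 6 7 4)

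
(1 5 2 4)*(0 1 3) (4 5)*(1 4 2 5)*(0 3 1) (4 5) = (0 5 4 1 2) 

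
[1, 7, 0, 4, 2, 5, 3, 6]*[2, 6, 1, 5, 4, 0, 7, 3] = [6, 3, 2, 4, 1, 0, 5, 7]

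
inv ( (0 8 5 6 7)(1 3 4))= (0 7 6 5 8)(1 4 3)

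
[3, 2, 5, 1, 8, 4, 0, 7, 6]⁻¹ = [6, 3, 1, 0, 5, 2, 8, 7, 4]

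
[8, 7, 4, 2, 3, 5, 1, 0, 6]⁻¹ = [7, 6, 3, 4, 2, 5, 8, 1, 0]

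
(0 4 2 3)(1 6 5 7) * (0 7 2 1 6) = (0 4 1)(2 3 7 6 5)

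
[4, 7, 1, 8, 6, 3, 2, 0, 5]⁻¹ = [7, 2, 6, 5, 0, 8, 4, 1, 3]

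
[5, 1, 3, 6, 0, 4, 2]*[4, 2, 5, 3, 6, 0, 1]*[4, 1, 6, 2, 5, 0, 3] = [4, 6, 2, 1, 5, 3, 0]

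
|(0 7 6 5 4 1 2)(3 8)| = 14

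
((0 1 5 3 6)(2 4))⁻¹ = (0 6 3 5 1)(2 4)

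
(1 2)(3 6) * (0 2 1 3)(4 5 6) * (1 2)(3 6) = (0 1 2 6)(3 4 5)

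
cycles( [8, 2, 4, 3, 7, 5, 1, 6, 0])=(0 8)(1 2 4 7 6)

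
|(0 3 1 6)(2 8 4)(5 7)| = 12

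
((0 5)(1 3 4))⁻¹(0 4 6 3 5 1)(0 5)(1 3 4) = (0 3 5 1 6 4)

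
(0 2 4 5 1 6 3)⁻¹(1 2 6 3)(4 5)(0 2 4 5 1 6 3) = (0 6 4 3)(1 5)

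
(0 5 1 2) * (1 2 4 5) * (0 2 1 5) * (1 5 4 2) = (0 4)(1 2)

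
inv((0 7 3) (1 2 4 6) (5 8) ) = (0 3 7) (1 6 4 2) (5 8) 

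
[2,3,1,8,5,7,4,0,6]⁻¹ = [7,2,0,1,6,4,8,5,3]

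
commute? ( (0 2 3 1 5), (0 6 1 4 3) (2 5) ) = no: (0 2 3 1 5) * (0 6 1 4 3) (2 5) = (0 5 6 1 2) (3 4), (0 6 1 4 3) (2 5) * (0 2 3 1 5) = (0 6 5 3 2) (1 4) 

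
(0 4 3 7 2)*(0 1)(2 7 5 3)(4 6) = (0 6 4 2 1)(3 5)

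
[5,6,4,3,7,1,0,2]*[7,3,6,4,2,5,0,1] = [5,0,2,4,1,3,7,6]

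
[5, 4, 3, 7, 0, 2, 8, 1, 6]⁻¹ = [4, 7, 5, 2, 1, 0, 8, 3, 6]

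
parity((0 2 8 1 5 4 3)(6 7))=odd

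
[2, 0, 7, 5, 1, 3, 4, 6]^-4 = [7, 2, 6, 3, 0, 5, 1, 4]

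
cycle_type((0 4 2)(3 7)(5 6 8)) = 2.3^2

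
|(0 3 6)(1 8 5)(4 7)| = 6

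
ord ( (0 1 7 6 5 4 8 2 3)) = 9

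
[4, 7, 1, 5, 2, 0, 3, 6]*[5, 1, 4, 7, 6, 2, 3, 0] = [6, 0, 1, 2, 4, 5, 7, 3]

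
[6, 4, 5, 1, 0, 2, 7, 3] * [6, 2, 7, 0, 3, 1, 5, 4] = [5, 3, 1, 2, 6, 7, 4, 0] 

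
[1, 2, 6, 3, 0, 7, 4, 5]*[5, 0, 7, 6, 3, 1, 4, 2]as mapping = [0→0, 1→7, 2→4, 3→6, 4→5, 5→2, 6→3, 7→1]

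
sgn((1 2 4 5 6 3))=-1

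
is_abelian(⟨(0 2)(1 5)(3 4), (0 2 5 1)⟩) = no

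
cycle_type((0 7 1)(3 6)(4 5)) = 2^2.3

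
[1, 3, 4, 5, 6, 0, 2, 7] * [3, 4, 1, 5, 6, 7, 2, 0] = [4, 5, 6, 7, 2, 3, 1, 0]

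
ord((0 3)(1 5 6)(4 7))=6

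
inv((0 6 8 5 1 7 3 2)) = (0 2 3 7 1 5 8 6)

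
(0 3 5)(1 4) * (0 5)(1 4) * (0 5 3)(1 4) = (1 4)(3 5)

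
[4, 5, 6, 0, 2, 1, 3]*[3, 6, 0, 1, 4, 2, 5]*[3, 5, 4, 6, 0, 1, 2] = [0, 4, 1, 6, 3, 2, 5]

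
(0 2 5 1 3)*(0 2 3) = (0 3 2 5 1)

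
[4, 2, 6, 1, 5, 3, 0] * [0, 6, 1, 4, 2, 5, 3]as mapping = [0→2, 1→1, 2→3, 3→6, 4→5, 5→4, 6→0]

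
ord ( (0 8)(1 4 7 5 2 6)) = 6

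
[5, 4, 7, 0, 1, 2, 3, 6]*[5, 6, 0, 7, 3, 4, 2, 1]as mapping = [0→4, 1→3, 2→1, 3→5, 4→6, 5→0, 6→7, 7→2]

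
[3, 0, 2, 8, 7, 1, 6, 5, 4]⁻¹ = [1, 5, 2, 0, 8, 7, 6, 4, 3]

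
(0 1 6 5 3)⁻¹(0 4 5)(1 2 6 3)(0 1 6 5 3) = (0 6 2 5)(1 4 3)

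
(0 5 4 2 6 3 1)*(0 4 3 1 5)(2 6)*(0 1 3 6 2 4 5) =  (0 1 5 6 3)(2 4)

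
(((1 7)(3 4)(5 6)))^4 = ()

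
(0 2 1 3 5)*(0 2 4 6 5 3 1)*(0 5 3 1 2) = (0 4 6 3 1 2 5)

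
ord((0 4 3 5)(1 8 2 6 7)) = 20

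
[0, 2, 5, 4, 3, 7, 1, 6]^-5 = [0, 1, 2, 4, 3, 5, 6, 7]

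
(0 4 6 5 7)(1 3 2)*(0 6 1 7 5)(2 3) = (0 4 1 2 7 6)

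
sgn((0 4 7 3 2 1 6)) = 1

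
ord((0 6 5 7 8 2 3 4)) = 8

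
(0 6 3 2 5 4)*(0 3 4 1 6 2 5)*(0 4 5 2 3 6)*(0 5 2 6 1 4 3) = (1 5 4)(2 3 6)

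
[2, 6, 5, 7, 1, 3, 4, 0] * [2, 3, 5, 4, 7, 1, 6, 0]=[5, 6, 1, 0, 3, 4, 7, 2]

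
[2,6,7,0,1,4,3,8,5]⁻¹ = [3,4,0,6,5,8,1,2,7]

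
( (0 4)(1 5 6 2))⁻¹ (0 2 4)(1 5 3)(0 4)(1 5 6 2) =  (0 4 1)(3 5 6)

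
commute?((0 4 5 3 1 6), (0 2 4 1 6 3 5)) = no:(0 4 5 3 1 6)*(0 2 4 1 6 3 5) = (0 1 3 6 2 4), (0 2 4 1 6 3 5)*(0 4 5 3 1 6) = (0 2 5 4 6 1)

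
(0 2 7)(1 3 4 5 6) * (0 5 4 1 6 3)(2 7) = (0 7 5 3 1)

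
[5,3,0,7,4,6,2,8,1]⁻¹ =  [2,8,6,1,4,0,5,3,7]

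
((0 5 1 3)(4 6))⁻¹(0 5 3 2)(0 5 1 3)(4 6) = (0 2 5 1)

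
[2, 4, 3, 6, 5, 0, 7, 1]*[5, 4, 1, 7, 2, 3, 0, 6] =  [1, 2, 7, 0, 3, 5, 6, 4]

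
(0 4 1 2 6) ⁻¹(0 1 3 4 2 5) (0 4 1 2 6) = (1 6 5 4 2 3) 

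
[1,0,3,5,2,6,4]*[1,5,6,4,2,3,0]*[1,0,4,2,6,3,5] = [3,0,6,2,5,1,4]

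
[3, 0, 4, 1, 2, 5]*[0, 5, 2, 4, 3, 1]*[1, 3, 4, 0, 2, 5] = [2, 1, 0, 5, 4, 3] 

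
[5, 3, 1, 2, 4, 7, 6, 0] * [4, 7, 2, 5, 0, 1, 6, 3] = [1, 5, 7, 2, 0, 3, 6, 4]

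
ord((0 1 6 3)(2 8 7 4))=4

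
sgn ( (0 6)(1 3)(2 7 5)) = 1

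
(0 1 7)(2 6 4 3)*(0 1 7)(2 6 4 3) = (0 7 1)(2 4)(3 6)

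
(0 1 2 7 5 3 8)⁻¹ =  (0 8 3 5 7 2 1)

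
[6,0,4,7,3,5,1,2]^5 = [1,6,4,7,3,5,0,2]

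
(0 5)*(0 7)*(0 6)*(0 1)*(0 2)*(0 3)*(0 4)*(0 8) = (0 5 7 6 1 2 3 4 8)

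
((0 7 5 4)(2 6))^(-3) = (0 7 5 4)(2 6)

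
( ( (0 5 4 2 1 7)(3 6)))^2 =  (0 4 1)(2 7 5)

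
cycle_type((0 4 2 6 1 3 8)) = 7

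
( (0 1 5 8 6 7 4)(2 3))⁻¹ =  (0 4 7 6 8 5 1)(2 3)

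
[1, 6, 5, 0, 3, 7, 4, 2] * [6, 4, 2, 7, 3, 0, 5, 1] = [4, 5, 0, 6, 7, 1, 3, 2]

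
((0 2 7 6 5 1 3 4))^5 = (0 1 7 4 5 2 3 6)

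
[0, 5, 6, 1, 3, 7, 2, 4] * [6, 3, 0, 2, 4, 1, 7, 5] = [6, 1, 7, 3, 2, 5, 0, 4]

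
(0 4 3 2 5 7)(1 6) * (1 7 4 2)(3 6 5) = (0 2 3 1 5 4 6 7)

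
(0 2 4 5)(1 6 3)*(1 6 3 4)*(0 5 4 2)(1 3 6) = (1 6 2 3)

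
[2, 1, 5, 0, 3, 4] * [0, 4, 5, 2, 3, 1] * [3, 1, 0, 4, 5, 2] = [2, 5, 1, 3, 0, 4]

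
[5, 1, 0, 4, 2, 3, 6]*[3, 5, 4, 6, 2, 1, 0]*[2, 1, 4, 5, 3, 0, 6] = [1, 0, 5, 4, 3, 6, 2]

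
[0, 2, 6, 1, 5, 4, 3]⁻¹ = [0, 3, 1, 6, 5, 4, 2]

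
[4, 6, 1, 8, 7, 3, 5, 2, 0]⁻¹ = [8, 2, 7, 5, 0, 6, 1, 4, 3]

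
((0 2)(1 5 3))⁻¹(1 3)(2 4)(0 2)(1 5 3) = (0 4)(1 5)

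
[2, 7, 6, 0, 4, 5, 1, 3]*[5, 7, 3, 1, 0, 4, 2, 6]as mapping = [0→3, 1→6, 2→2, 3→5, 4→0, 5→4, 6→7, 7→1]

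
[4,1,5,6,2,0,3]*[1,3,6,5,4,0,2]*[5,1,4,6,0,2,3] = [0,6,5,4,3,1,2]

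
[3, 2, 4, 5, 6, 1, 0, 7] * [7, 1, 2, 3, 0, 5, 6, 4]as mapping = [0→3, 1→2, 2→0, 3→5, 4→6, 5→1, 6→7, 7→4]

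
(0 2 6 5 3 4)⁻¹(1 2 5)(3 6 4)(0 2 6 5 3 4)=(0 4 5)(1 6 3)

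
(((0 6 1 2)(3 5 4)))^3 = (0 2 1 6)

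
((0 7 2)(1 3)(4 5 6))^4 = (0 7 2)(4 5 6)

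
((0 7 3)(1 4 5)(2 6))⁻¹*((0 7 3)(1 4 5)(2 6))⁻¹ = (0 7 3)(1 4 5)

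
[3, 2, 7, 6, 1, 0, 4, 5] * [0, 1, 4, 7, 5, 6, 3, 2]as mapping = [0→7, 1→4, 2→2, 3→3, 4→1, 5→0, 6→5, 7→6]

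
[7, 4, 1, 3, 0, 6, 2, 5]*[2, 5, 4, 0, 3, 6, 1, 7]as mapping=[0→7, 1→3, 2→5, 3→0, 4→2, 5→1, 6→4, 7→6]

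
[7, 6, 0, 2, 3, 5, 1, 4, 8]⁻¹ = [2, 6, 3, 4, 7, 5, 1, 0, 8]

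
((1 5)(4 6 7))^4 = (4 6 7)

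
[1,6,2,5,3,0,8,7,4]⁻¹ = [5,0,2,4,8,3,1,7,6]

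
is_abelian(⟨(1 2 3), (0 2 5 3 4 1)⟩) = no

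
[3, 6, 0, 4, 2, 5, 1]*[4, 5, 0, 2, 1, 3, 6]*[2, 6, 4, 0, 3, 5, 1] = [4, 1, 3, 6, 2, 0, 5]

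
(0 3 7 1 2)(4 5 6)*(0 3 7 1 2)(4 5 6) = (0 7 2 3 1)(4 6 5)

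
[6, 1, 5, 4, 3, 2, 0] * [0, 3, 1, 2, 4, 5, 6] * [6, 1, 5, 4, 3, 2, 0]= [0, 4, 2, 3, 5, 1, 6]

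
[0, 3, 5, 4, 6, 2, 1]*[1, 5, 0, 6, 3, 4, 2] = [1, 6, 4, 3, 2, 0, 5]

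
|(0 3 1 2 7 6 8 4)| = 8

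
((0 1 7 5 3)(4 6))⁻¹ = (0 3 5 7 1)(4 6)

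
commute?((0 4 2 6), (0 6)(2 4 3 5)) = no:(0 4 2 6) * (0 6)(2 4 3 5) = (0 3 5 2), (0 6)(2 4 3 5) * (0 4 2 6) = (3 5 6 4)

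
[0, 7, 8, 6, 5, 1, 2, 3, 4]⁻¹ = [0, 5, 6, 7, 8, 4, 3, 1, 2]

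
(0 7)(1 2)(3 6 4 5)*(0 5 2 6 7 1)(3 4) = (0 1 6 3 7 5 4 2)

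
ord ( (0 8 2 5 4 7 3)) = 7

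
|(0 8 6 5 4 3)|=6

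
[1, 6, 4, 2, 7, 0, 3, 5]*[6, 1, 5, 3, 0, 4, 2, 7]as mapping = [0→1, 1→2, 2→0, 3→5, 4→7, 5→6, 6→3, 7→4]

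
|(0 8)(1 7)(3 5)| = 2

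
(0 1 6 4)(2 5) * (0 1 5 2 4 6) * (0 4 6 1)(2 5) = (0 2 5 6 1 4)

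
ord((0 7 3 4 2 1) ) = 6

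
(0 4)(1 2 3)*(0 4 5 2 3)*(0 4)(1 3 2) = (0 5 1 2 4)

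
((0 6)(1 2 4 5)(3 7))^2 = (1 4)(2 5)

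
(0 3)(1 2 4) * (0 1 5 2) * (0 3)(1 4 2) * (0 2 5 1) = (0 2 5)(1 3 4)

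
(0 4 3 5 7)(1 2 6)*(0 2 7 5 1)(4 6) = (0 6)(1 7 2 4 3)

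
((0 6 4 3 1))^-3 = (0 4 1 6 3)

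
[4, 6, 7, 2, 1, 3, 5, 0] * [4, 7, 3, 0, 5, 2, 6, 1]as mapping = [0→5, 1→6, 2→1, 3→3, 4→7, 5→0, 6→2, 7→4]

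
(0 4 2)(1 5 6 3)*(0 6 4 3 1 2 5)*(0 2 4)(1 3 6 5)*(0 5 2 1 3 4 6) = (3 6 4)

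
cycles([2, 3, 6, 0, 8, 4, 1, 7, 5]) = (0 2 6 1 3)(4 8 5)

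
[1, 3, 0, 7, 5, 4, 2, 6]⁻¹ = [2, 0, 6, 1, 5, 4, 7, 3]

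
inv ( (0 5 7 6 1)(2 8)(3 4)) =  (0 1 6 7 5)(2 8)(3 4)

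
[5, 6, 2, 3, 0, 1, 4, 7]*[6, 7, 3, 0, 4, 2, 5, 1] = [2, 5, 3, 0, 6, 7, 4, 1]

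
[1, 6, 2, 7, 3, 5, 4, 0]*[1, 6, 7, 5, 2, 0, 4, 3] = [6, 4, 7, 3, 5, 0, 2, 1]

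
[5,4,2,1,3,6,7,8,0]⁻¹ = [8,3,2,4,1,0,5,6,7]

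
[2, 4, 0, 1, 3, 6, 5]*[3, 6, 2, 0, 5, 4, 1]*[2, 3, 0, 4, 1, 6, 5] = [0, 6, 4, 5, 2, 3, 1] 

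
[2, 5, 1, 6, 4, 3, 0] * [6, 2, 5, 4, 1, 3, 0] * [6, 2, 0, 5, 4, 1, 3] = [1, 5, 0, 6, 2, 4, 3]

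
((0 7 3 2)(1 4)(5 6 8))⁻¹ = (0 2 3 7)(1 4)(5 8 6)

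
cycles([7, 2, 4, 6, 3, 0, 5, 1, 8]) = (0 7 1 2 4 3 6 5)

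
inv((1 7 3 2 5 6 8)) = (1 8 6 5 2 3 7)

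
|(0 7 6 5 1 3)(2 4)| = 6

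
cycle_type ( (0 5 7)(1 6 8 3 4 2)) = 3.6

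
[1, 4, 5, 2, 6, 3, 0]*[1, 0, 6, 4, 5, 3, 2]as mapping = [0→0, 1→5, 2→3, 3→6, 4→2, 5→4, 6→1]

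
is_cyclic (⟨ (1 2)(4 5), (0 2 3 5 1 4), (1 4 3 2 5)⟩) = no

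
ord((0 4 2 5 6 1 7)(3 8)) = 14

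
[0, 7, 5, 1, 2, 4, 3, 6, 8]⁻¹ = [0, 3, 4, 6, 5, 2, 7, 1, 8]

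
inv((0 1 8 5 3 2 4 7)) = (0 7 4 2 3 5 8 1)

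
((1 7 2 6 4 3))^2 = (1 2 4)(3 7 6)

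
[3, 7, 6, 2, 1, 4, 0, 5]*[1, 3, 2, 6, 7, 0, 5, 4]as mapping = [0→6, 1→4, 2→5, 3→2, 4→3, 5→7, 6→1, 7→0]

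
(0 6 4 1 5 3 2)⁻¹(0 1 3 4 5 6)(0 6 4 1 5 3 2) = (1 3 4 6 5 2)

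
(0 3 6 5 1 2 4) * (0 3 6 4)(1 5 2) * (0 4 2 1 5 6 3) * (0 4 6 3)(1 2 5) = (2 6)(3 5)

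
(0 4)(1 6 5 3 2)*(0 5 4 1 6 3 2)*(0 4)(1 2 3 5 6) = (0 2 1 5 3 4 6)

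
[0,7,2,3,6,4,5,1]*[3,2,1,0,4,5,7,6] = [3,6,1,0,7,4,5,2]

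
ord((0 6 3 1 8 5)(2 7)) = 6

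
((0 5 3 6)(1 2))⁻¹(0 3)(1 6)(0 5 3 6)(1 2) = (0 2)(5 6)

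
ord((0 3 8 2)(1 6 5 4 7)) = 20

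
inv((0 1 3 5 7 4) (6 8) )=(0 4 7 5 3 1) (6 8) 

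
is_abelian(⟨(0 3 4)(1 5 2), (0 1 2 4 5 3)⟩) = no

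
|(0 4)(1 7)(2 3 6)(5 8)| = 6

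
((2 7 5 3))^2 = (2 5)(3 7)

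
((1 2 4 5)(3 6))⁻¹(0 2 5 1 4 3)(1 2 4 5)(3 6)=(0 4 1 2 5 6)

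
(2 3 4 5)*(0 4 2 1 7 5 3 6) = (0 4 3 2 6)(1 7 5)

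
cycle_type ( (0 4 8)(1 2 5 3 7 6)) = 3.6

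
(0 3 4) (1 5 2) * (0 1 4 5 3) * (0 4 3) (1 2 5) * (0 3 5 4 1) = (0 1 3) (2 5 4) 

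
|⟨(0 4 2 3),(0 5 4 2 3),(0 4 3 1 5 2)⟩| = 720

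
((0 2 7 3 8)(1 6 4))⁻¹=(0 8 3 7 2)(1 4 6)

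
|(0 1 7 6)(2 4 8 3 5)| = 20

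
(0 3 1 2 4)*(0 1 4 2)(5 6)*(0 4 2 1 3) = (1 4 3 2)(5 6)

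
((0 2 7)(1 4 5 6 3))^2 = (0 7 2)(1 5 3 4 6)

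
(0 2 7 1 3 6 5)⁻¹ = (0 5 6 3 1 7 2)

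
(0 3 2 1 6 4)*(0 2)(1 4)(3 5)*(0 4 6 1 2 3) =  (0 5)(2 6)(3 4)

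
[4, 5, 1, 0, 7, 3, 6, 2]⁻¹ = [3, 2, 7, 5, 0, 1, 6, 4]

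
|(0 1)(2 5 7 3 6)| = 10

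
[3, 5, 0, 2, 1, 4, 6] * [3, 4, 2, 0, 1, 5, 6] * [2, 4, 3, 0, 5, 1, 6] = [2, 1, 0, 3, 5, 4, 6]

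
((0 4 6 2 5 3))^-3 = (0 2)(3 6)(4 5)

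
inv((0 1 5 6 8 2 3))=(0 3 2 8 6 5 1)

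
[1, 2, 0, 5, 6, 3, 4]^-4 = [2, 0, 1, 3, 4, 5, 6]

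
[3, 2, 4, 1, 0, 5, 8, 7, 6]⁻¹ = [4, 3, 1, 0, 2, 5, 8, 7, 6]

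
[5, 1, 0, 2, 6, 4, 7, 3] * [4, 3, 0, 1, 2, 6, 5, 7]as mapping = [0→6, 1→3, 2→4, 3→0, 4→5, 5→2, 6→7, 7→1]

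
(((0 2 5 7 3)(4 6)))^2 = (0 5 3 2 7)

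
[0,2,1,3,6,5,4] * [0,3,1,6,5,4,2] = [0,1,3,6,2,4,5]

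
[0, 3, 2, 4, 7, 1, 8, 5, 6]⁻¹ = [0, 5, 2, 1, 3, 7, 8, 4, 6]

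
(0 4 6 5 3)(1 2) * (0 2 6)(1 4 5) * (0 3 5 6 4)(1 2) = (0 6 2)(1 4 3)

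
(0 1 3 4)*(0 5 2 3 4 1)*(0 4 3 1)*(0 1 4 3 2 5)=(0 3 1 2 4)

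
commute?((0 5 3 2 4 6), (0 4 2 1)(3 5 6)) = no:(0 5 3 2 4 6)*(0 4 2 1)(3 5 6) = (0 6 4 3 1), (0 4 2 1)(3 5 6)*(0 5 3 2 4 6) = (0 6 2 1 5)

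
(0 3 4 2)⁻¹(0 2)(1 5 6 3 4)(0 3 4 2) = (0 3)(1 5 6 4 2)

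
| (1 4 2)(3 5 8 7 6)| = 15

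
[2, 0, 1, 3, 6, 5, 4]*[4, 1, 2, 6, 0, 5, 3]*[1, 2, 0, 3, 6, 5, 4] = [0, 6, 2, 4, 3, 5, 1]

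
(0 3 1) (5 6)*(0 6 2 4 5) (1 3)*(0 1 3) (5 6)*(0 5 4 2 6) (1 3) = (0 1 4) (3 5 6) 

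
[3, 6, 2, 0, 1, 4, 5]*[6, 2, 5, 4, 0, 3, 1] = [4, 1, 5, 6, 2, 0, 3]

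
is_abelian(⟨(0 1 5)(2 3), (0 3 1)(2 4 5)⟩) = no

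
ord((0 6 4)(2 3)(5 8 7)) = 6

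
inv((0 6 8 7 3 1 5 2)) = (0 2 5 1 3 7 8 6)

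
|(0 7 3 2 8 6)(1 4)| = 6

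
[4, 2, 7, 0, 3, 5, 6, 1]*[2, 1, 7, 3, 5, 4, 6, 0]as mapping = [0→5, 1→7, 2→0, 3→2, 4→3, 5→4, 6→6, 7→1]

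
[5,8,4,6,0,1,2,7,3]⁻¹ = [4,5,6,8,2,0,3,7,1]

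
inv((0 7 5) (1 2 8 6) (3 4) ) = (0 5 7) (1 6 8 2) (3 4) 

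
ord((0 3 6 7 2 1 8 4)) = 8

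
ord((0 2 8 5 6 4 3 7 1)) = 9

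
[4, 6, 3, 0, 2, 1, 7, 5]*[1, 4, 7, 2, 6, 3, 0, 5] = [6, 0, 2, 1, 7, 4, 5, 3]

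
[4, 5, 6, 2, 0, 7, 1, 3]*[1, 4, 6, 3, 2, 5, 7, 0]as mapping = [0→2, 1→5, 2→7, 3→6, 4→1, 5→0, 6→4, 7→3]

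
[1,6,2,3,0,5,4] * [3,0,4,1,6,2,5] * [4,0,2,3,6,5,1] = [4,5,6,0,3,2,1]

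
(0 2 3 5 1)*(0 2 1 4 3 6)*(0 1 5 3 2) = (0 5 4 2 6 1)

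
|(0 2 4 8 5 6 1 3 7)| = 9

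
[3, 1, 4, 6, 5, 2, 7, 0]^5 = [3, 1, 5, 6, 2, 4, 7, 0]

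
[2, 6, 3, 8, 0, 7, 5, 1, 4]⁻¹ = [4, 7, 0, 2, 8, 6, 1, 5, 3]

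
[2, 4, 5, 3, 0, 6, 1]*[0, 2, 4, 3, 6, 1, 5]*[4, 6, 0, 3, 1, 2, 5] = [1, 5, 6, 3, 4, 2, 0]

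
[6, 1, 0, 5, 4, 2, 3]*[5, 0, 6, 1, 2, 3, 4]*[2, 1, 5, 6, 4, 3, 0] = [4, 2, 3, 6, 5, 0, 1]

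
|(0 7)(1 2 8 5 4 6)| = 6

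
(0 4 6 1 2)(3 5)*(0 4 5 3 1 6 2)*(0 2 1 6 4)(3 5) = (0 3 5 6 4 1 2)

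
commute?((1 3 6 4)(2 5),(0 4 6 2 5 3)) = no:(1 3 6 4)(2 5)*(0 4 6 2 5 3) = (0 4 1)(2 3),(0 4 6 2 5 3)*(1 3 6 4)(2 5) = (0 1 3)(5 6)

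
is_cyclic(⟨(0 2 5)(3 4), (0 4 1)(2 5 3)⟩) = no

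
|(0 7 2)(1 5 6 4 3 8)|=6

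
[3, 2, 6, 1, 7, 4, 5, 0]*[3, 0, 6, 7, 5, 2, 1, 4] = [7, 6, 1, 0, 4, 5, 2, 3]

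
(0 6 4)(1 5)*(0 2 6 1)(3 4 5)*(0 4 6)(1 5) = (0 5 4 2)(1 3 6)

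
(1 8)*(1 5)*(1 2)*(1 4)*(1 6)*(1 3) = (1 8 5 2 4 6 3)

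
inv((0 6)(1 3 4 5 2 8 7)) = (0 6)(1 7 8 2 5 4 3)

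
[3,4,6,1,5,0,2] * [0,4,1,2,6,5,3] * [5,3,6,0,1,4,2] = [6,2,0,1,4,5,3]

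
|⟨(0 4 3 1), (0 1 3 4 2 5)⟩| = 720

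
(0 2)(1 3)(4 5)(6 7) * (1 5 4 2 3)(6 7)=(0 3 5 2)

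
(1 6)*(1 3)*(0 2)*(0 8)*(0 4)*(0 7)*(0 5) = (0 2 8 4 7 5)(1 6 3)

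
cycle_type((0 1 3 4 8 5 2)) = 7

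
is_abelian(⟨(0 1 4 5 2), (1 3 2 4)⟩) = no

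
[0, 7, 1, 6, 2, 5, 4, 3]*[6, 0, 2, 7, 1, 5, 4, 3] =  [6, 3, 0, 4, 2, 5, 1, 7]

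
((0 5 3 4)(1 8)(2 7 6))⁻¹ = (0 4 3 5)(1 8)(2 6 7)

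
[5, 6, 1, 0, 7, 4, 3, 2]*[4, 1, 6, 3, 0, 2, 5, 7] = [2, 5, 1, 4, 7, 0, 3, 6]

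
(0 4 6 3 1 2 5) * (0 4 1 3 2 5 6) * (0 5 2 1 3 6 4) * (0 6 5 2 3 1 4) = (0 1 3 5 6 4 2)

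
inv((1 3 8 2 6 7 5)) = (1 5 7 6 2 8 3)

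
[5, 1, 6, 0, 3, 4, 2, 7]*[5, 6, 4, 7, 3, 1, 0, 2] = [1, 6, 0, 5, 7, 3, 4, 2]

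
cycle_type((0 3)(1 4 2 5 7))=2.5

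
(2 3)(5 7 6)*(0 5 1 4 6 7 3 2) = (0 5 3)(1 4 6)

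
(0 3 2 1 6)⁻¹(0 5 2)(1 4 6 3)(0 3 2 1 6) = (0 2 6 4)(1 3 5)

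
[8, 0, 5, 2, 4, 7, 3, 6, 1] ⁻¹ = [1, 8, 3, 6, 4, 2, 7, 5, 0] 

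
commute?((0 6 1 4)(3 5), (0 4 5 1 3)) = no:(0 6 1 4)(3 5)*(0 4 5 1 3) = (0 6 3 1 5), (0 4 5 1 3)*(0 6 1 4)(3 5) = (1 5 4 3 6)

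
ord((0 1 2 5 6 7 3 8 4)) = 9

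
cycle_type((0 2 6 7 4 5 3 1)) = 8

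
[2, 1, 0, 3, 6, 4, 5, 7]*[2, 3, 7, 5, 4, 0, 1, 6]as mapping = [0→7, 1→3, 2→2, 3→5, 4→1, 5→4, 6→0, 7→6]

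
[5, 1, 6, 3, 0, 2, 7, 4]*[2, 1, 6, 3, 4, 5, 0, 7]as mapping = [0→5, 1→1, 2→0, 3→3, 4→2, 5→6, 6→7, 7→4]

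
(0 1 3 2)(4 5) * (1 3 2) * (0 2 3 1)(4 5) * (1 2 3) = (0 2 3)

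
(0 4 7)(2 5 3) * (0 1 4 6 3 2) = (0 6 3)(1 4 7)(2 5)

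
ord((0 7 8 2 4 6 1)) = 7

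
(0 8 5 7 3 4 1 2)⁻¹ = (0 2 1 4 3 7 5 8)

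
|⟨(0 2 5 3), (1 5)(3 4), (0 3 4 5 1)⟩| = 720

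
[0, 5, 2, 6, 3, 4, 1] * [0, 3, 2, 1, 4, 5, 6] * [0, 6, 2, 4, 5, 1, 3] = [0, 1, 2, 3, 6, 5, 4] 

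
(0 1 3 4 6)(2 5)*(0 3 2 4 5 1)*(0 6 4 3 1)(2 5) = (0 6 1 5 3 2)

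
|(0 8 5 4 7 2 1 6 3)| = 9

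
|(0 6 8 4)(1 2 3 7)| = 4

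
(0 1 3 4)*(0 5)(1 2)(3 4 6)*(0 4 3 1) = (0 2)(1 3 6)(4 5)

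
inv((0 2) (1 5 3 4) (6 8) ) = (0 2) (1 4 3 5) (6 8) 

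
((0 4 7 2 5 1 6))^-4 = (0 2 6 7 1 4 5)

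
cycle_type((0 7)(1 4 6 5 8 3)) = 2.6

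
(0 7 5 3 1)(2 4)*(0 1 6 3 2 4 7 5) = (0 5 2 7)(3 6)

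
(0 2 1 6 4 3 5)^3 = (0 6 5 1 3 2 4)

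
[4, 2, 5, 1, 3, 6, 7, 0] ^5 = [5, 0, 4, 7, 6, 3, 1, 2] 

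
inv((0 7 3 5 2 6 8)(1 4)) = (0 8 6 2 5 3 7)(1 4)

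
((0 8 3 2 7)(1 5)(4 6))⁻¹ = (0 7 2 3 8)(1 5)(4 6)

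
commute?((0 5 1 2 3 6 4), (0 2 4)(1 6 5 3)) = no:(0 5 1 2 3 6 4) * (0 2 4)(1 6 5 3) = (0 3 5 6)(1 4 2), (0 2 4)(1 6 5 3) * (0 5 1 2 3 6 4) = (0 3 2)(1 4 5 6)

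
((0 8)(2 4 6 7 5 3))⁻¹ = (0 8)(2 3 5 7 6 4)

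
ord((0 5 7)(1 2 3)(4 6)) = 6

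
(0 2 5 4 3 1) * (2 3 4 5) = (0 3 1)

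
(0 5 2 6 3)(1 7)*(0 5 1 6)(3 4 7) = (0 1 3 5 2)(4 7 6)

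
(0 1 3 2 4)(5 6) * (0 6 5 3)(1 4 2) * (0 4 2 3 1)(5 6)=(0 2 3)(1 4 5 6)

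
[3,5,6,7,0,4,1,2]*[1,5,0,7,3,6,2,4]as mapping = [0→7,1→6,2→2,3→4,4→1,5→3,6→5,7→0]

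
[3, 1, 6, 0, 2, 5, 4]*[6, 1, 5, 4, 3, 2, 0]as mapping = [0→4, 1→1, 2→0, 3→6, 4→5, 5→2, 6→3]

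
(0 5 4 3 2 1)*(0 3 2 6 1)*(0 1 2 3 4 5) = (1 4 3 6 2)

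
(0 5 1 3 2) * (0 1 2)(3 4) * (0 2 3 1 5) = (1 4)(2 5 3)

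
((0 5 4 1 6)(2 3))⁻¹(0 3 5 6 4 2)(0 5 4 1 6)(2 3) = (0 1 3 5 2 4)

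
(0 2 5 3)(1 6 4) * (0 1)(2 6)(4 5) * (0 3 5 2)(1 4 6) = (0 1)(2 6)(3 4)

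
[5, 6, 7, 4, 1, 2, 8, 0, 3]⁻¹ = [7, 4, 5, 8, 3, 0, 1, 2, 6]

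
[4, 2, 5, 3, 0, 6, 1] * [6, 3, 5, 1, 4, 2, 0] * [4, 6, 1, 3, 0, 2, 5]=[0, 2, 1, 6, 5, 4, 3]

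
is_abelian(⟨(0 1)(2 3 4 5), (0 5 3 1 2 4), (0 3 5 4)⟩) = no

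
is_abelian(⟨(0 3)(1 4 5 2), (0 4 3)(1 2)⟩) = no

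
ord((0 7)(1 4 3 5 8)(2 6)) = 10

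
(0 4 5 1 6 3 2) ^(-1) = (0 2 3 6 1 5 4) 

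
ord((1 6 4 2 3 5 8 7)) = 8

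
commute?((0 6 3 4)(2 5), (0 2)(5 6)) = no:(0 6 3 4)(2 5)*(0 2)(5 6) = (0 5)(2 6 3 4), (0 2)(5 6)*(0 6 3 4)(2 5) = (0 5 3 4)(2 6)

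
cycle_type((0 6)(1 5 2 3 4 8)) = 2.6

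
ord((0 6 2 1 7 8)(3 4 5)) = 6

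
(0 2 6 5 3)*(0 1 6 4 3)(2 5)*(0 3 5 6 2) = (0 6)(1 2 4 5 3)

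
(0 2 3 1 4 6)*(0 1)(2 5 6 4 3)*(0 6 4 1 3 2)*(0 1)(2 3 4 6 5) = (0 2 1 3 5 6 4)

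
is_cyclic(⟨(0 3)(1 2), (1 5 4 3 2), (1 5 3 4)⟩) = no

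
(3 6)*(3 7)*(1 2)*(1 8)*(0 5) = (0 5)(1 2 8)(3 6 7)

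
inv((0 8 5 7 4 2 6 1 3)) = (0 3 1 6 2 4 7 5 8)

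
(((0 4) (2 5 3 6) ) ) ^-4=() 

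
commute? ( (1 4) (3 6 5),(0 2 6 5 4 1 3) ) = no: (1 4) (3 6 5) * (0 2 6 5 4 1 3) = (0 2 6 4 3 5),(0 2 6 5 4 1 3) * (1 4) (3 6 5) = (0 2 5 1 6 3) 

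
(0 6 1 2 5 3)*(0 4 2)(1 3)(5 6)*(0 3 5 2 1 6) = (0 2)(1 3 4)(5 6)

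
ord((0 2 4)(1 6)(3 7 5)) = 6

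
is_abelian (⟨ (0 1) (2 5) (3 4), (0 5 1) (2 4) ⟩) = no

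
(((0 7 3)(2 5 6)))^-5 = (0 7 3)(2 5 6)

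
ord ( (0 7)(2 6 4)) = 6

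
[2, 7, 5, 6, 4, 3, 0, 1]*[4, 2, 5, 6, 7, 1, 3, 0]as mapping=[0→5, 1→0, 2→1, 3→3, 4→7, 5→6, 6→4, 7→2]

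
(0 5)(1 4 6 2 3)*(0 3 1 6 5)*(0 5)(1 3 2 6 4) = (0 5 2 3 4)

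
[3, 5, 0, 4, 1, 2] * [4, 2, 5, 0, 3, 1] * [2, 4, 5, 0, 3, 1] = [2, 4, 3, 0, 5, 1]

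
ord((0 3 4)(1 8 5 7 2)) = 15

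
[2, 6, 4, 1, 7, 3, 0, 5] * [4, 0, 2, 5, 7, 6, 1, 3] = [2, 1, 7, 0, 3, 5, 4, 6]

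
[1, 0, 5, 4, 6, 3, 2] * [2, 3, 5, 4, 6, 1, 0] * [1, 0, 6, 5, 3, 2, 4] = [5, 6, 0, 4, 1, 3, 2]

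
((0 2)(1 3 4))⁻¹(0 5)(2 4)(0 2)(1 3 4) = (0 1)(2 5)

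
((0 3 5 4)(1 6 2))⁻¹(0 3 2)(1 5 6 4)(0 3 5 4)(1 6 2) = (0 6 4 2)(1 3 5)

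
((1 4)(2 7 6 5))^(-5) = (1 4)(2 5 6 7)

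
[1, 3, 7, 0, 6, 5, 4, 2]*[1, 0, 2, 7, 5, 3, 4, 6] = [0, 7, 6, 1, 4, 3, 5, 2]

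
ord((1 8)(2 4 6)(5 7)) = 6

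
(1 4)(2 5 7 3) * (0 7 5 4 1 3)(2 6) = (0 7)(2 4 3 6)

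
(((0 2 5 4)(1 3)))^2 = (0 5)(2 4)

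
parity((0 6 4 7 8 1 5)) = even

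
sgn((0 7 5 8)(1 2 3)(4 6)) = 1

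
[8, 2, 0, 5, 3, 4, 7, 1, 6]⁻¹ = [2, 7, 1, 4, 5, 3, 8, 6, 0]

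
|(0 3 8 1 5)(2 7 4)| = 15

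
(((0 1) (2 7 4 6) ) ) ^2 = (2 4) (6 7) 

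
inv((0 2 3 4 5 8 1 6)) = (0 6 1 8 5 4 3 2)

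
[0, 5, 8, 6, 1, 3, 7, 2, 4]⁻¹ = [0, 4, 7, 5, 8, 1, 3, 6, 2]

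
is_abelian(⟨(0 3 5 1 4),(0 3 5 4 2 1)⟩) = no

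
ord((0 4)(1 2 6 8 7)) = 10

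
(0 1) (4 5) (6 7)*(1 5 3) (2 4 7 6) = (0 5 7 2 4 3 1) 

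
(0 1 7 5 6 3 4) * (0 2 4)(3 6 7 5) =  (0 1 5 7 3)(2 4)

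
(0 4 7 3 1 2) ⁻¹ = (0 2 1 3 7 4) 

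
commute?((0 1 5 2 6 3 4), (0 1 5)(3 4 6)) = no:(0 1 5 2 6 3 4)*(0 1 5)(3 4 6) = (0 5 2 3 6 4 1), (0 1 5)(3 4 6)*(0 1 5 2 6 3 4) = (0 5 1 2 6 4 3)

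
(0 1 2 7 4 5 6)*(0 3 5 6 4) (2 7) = (0 1 7) (3 5 4 6) 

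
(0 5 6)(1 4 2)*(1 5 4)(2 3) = (0 4 3 2 5 6)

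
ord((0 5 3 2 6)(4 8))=10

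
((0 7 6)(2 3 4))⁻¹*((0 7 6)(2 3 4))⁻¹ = (0 7 6)(2 3 4)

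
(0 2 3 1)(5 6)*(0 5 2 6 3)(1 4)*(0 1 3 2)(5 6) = (0 5 2 1 6)(3 4)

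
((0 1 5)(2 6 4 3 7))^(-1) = (0 5 1)(2 7 3 4 6)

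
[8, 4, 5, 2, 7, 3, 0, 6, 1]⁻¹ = [6, 8, 3, 5, 1, 2, 7, 4, 0]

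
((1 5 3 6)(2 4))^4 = ()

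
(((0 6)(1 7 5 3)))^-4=()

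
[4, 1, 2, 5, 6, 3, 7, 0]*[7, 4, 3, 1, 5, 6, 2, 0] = [5, 4, 3, 6, 2, 1, 0, 7]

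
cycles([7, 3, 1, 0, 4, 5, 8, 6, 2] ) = (0 7 6 8 2 1 3) 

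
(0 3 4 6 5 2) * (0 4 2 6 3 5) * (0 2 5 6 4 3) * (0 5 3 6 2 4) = (0 2 6 4 5)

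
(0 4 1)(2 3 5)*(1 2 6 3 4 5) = (0 5 6 3 1)(2 4)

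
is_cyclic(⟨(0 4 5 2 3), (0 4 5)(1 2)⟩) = no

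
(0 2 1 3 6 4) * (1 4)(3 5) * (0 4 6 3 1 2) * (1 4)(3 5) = (1 3 5 4)(2 6)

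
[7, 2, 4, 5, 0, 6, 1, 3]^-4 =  [6, 7, 3, 2, 5, 4, 0, 1]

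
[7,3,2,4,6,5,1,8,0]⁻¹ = [8,6,2,1,3,5,4,0,7]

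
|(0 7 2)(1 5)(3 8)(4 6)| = 6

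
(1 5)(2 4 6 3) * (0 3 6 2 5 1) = (0 3 5)(2 4)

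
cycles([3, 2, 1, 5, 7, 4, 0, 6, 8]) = (0 3 5 4 7 6)(1 2)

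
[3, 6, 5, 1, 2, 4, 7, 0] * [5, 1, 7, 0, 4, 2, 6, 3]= [0, 6, 2, 1, 7, 4, 3, 5]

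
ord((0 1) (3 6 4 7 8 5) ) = 6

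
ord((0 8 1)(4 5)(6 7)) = 6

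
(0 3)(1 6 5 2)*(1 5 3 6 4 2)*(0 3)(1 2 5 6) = (0 1 4 5 2 6)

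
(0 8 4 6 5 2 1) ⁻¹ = (0 1 2 5 6 4 8) 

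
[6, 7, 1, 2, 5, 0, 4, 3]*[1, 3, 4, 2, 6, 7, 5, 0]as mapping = [0→5, 1→0, 2→3, 3→4, 4→7, 5→1, 6→6, 7→2]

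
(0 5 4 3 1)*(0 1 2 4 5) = (2 4 3) 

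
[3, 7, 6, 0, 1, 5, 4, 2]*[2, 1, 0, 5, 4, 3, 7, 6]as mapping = [0→5, 1→6, 2→7, 3→2, 4→1, 5→3, 6→4, 7→0]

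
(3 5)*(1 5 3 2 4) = (1 5 2 4)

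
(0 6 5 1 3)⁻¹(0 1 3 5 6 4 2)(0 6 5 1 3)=(0 1 5 4 2 6 3)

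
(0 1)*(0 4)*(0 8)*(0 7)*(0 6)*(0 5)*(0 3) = (0 1 4 8 7 6 5 3)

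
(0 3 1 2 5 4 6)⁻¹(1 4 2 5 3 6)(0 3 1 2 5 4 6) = (0 2 6 5 4 1)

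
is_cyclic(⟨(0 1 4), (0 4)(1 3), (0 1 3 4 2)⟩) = no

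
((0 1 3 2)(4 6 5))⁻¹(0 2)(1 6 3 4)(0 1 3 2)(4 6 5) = (0 1)(2 6 3 5)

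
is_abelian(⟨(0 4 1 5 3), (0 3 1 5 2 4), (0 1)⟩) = no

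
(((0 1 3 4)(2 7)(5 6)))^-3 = (0 1 3 4)(2 7)(5 6)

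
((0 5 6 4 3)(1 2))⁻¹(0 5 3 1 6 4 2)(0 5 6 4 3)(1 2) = (0 2 4 3 1 5 6)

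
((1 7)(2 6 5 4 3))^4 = (2 3 4 5 6)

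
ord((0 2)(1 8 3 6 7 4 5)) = 14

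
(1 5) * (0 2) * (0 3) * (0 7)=(0 2 3 7)(1 5)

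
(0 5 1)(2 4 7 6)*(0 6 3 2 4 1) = (0 5)(1 6 4 7 3 2)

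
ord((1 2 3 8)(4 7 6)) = 12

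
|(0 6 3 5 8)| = 5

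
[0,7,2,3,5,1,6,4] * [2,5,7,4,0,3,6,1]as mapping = [0→2,1→1,2→7,3→4,4→3,5→5,6→6,7→0]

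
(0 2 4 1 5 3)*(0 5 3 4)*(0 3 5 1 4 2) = (1 5 2 3) 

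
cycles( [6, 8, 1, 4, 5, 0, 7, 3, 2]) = (0 6 7 3 4 5)(1 8 2)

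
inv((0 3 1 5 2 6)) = (0 6 2 5 1 3)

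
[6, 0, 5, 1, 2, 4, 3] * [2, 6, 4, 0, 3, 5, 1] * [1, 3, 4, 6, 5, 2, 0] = [3, 4, 2, 0, 5, 6, 1]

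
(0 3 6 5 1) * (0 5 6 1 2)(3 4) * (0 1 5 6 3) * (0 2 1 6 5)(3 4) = (0 3)(1 5)(2 6 4)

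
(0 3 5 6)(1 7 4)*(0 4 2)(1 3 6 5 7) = (0 6 4 3 7 2)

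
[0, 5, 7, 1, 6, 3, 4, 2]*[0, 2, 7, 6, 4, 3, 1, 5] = [0, 3, 5, 2, 1, 6, 4, 7]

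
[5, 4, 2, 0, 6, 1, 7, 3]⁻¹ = [3, 5, 2, 7, 1, 0, 4, 6]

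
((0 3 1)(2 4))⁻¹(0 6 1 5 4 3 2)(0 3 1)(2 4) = (0 5 2 1 4 3 6)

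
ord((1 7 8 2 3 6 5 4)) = 8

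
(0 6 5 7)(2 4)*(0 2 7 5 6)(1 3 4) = (1 3 4 7 2)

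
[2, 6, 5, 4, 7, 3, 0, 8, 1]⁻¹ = [6, 8, 0, 5, 3, 2, 1, 4, 7]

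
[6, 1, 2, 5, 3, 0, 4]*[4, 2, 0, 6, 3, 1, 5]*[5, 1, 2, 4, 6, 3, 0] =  [3, 2, 5, 1, 0, 6, 4]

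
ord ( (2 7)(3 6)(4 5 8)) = 6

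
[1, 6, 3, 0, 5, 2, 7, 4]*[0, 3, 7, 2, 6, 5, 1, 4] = [3, 1, 2, 0, 5, 7, 4, 6]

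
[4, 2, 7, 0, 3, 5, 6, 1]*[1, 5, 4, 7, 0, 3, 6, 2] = [0, 4, 2, 1, 7, 3, 6, 5]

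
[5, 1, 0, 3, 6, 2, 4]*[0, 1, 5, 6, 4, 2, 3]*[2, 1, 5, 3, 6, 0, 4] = [5, 1, 2, 4, 3, 0, 6]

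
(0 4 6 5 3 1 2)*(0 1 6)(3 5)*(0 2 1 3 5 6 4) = (2 3 4)(5 6)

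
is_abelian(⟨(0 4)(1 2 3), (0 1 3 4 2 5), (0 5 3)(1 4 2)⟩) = no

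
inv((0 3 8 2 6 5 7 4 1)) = (0 1 4 7 5 6 2 8 3)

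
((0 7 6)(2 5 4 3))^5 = (0 6 7)(2 5 4 3)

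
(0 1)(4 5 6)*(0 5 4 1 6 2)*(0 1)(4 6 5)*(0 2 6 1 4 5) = (1 5 6 2 4)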